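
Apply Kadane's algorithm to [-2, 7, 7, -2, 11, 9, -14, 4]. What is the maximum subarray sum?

Using Kadane's algorithm on [-2, 7, 7, -2, 11, 9, -14, 4]:

Scanning through the array:
Position 1 (value 7): max_ending_here = 7, max_so_far = 7
Position 2 (value 7): max_ending_here = 14, max_so_far = 14
Position 3 (value -2): max_ending_here = 12, max_so_far = 14
Position 4 (value 11): max_ending_here = 23, max_so_far = 23
Position 5 (value 9): max_ending_here = 32, max_so_far = 32
Position 6 (value -14): max_ending_here = 18, max_so_far = 32
Position 7 (value 4): max_ending_here = 22, max_so_far = 32

Maximum subarray: [7, 7, -2, 11, 9]
Maximum sum: 32

The maximum subarray is [7, 7, -2, 11, 9] with sum 32. This subarray runs from index 1 to index 5.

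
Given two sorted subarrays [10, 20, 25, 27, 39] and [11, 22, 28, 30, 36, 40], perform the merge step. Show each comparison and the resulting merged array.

Merging process:

Compare 10 vs 11: take 10 from left. Merged: [10]
Compare 20 vs 11: take 11 from right. Merged: [10, 11]
Compare 20 vs 22: take 20 from left. Merged: [10, 11, 20]
Compare 25 vs 22: take 22 from right. Merged: [10, 11, 20, 22]
Compare 25 vs 28: take 25 from left. Merged: [10, 11, 20, 22, 25]
Compare 27 vs 28: take 27 from left. Merged: [10, 11, 20, 22, 25, 27]
Compare 39 vs 28: take 28 from right. Merged: [10, 11, 20, 22, 25, 27, 28]
Compare 39 vs 30: take 30 from right. Merged: [10, 11, 20, 22, 25, 27, 28, 30]
Compare 39 vs 36: take 36 from right. Merged: [10, 11, 20, 22, 25, 27, 28, 30, 36]
Compare 39 vs 40: take 39 from left. Merged: [10, 11, 20, 22, 25, 27, 28, 30, 36, 39]
Append remaining from right: [40]. Merged: [10, 11, 20, 22, 25, 27, 28, 30, 36, 39, 40]

Final merged array: [10, 11, 20, 22, 25, 27, 28, 30, 36, 39, 40]
Total comparisons: 10

The merged array is [10, 11, 20, 22, 25, 27, 28, 30, 36, 39, 40], requiring 10 comparisons. The merge step runs in O(n) time where n is the total number of elements.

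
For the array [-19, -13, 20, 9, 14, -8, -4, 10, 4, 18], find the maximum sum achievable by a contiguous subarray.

Using Kadane's algorithm on [-19, -13, 20, 9, 14, -8, -4, 10, 4, 18]:

Scanning through the array:
Position 1 (value -13): max_ending_here = -13, max_so_far = -13
Position 2 (value 20): max_ending_here = 20, max_so_far = 20
Position 3 (value 9): max_ending_here = 29, max_so_far = 29
Position 4 (value 14): max_ending_here = 43, max_so_far = 43
Position 5 (value -8): max_ending_here = 35, max_so_far = 43
Position 6 (value -4): max_ending_here = 31, max_so_far = 43
Position 7 (value 10): max_ending_here = 41, max_so_far = 43
Position 8 (value 4): max_ending_here = 45, max_so_far = 45
Position 9 (value 18): max_ending_here = 63, max_so_far = 63

Maximum subarray: [20, 9, 14, -8, -4, 10, 4, 18]
Maximum sum: 63

The maximum subarray is [20, 9, 14, -8, -4, 10, 4, 18] with sum 63. This subarray runs from index 2 to index 9.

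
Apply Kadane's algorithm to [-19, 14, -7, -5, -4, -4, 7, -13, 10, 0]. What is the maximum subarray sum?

Using Kadane's algorithm on [-19, 14, -7, -5, -4, -4, 7, -13, 10, 0]:

Scanning through the array:
Position 1 (value 14): max_ending_here = 14, max_so_far = 14
Position 2 (value -7): max_ending_here = 7, max_so_far = 14
Position 3 (value -5): max_ending_here = 2, max_so_far = 14
Position 4 (value -4): max_ending_here = -2, max_so_far = 14
Position 5 (value -4): max_ending_here = -4, max_so_far = 14
Position 6 (value 7): max_ending_here = 7, max_so_far = 14
Position 7 (value -13): max_ending_here = -6, max_so_far = 14
Position 8 (value 10): max_ending_here = 10, max_so_far = 14
Position 9 (value 0): max_ending_here = 10, max_so_far = 14

Maximum subarray: [14]
Maximum sum: 14

The maximum subarray is [14] with sum 14. This subarray runs from index 1 to index 1.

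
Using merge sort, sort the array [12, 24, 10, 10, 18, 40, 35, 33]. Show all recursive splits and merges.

Merge sort trace:

Split: [12, 24, 10, 10, 18, 40, 35, 33] -> [12, 24, 10, 10] and [18, 40, 35, 33]
  Split: [12, 24, 10, 10] -> [12, 24] and [10, 10]
    Split: [12, 24] -> [12] and [24]
    Merge: [12] + [24] -> [12, 24]
    Split: [10, 10] -> [10] and [10]
    Merge: [10] + [10] -> [10, 10]
  Merge: [12, 24] + [10, 10] -> [10, 10, 12, 24]
  Split: [18, 40, 35, 33] -> [18, 40] and [35, 33]
    Split: [18, 40] -> [18] and [40]
    Merge: [18] + [40] -> [18, 40]
    Split: [35, 33] -> [35] and [33]
    Merge: [35] + [33] -> [33, 35]
  Merge: [18, 40] + [33, 35] -> [18, 33, 35, 40]
Merge: [10, 10, 12, 24] + [18, 33, 35, 40] -> [10, 10, 12, 18, 24, 33, 35, 40]

Final sorted array: [10, 10, 12, 18, 24, 33, 35, 40]

The merge sort proceeds by recursively splitting the array and merging sorted halves.
After all merges, the sorted array is [10, 10, 12, 18, 24, 33, 35, 40].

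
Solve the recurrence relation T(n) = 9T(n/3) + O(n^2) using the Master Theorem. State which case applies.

Master Theorem for T(n) = 9T(n/3) + O(n^2):

a = 9, b = 3, c = 2
log_b(a) = log_3(9) = 2.0000

Case 2: c = 2 = log_3(9) = 2.0000
T(n) = O(n^2 log n) = O(n^2 log n)

For T(n) = 9T(n/3) + O(n^2): log_3(9) = 2.0000. This is Case 2 of the Master Theorem (c = log_b(a), equal work at all levels), giving O(n^2 log n).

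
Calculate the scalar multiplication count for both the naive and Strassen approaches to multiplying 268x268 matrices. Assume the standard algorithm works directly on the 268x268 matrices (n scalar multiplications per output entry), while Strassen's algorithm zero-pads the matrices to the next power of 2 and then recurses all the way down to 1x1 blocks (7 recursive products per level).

Matrix multiplication for 268x268 matrices:

Strassen's algorithm requires power-of-2 dimensions. Pad 268x268 to 512x512 (next power of 2).

Standard algorithm: 268^3 = 19248832 multiplications
Strassen's algorithm: 7^(log2(512)) = 7^9 = 40353607 multiplications
Difference: 19248832 - 40353607 = -21104775 (Strassen uses MORE here due to padding overhead — for small or just-over-power-of-2 n, padding can outweigh the per-level savings)

Standard: 19248832 multiplications (268^3). Strassen: 40353607 multiplications (7^9, after padding to 512x512). Strassen reduces 8 recursive multiplications to 7 at each level.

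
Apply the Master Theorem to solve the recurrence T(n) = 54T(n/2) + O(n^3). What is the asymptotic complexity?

Master Theorem for T(n) = 54T(n/2) + O(n^3):

a = 54, b = 2, c = 3
log_b(a) = log_2(54) = 5.7549

Case 1: c = 3 < log_2(54) = 5.7549
T(n) = O(n^(log_2 54))

For T(n) = 54T(n/2) + O(n^3): log_2(54) = 5.7549. This is Case 1 of the Master Theorem (c < log_b(a), work dominated by leaves), giving O(n^(log_2 54)).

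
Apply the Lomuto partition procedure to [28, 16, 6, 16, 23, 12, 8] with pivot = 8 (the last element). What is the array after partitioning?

Lomuto partition with pivot = 8:

Initial array: [28, 16, 6, 16, 23, 12, 8]

arr[0]=28 > 8: no swap
arr[1]=16 > 8: no swap
arr[2]=6 <= 8: swap with position 0, array becomes [6, 16, 28, 16, 23, 12, 8]
arr[3]=16 > 8: no swap
arr[4]=23 > 8: no swap
arr[5]=12 > 8: no swap

Place pivot at position 1: [6, 8, 28, 16, 23, 12, 16]
Pivot position: 1

After partitioning with pivot 8, the array becomes [6, 8, 28, 16, 23, 12, 16]. The pivot is placed at index 1. All elements to the left of the pivot are <= 8, and all elements to the right are > 8.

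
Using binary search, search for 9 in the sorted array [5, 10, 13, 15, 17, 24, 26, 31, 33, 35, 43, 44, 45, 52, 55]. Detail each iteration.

Binary search for 9 in [5, 10, 13, 15, 17, 24, 26, 31, 33, 35, 43, 44, 45, 52, 55]:

lo=0, hi=14, mid=7, arr[mid]=31 -> 31 > 9, search left half
lo=0, hi=6, mid=3, arr[mid]=15 -> 15 > 9, search left half
lo=0, hi=2, mid=1, arr[mid]=10 -> 10 > 9, search left half
lo=0, hi=0, mid=0, arr[mid]=5 -> 5 < 9, search right half
lo=1 > hi=0, target 9 not found

Binary search determines that 9 is not in the array after 4 comparisons. The search space was exhausted without finding the target.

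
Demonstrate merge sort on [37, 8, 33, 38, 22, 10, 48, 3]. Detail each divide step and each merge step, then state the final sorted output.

Merge sort trace:

Split: [37, 8, 33, 38, 22, 10, 48, 3] -> [37, 8, 33, 38] and [22, 10, 48, 3]
  Split: [37, 8, 33, 38] -> [37, 8] and [33, 38]
    Split: [37, 8] -> [37] and [8]
    Merge: [37] + [8] -> [8, 37]
    Split: [33, 38] -> [33] and [38]
    Merge: [33] + [38] -> [33, 38]
  Merge: [8, 37] + [33, 38] -> [8, 33, 37, 38]
  Split: [22, 10, 48, 3] -> [22, 10] and [48, 3]
    Split: [22, 10] -> [22] and [10]
    Merge: [22] + [10] -> [10, 22]
    Split: [48, 3] -> [48] and [3]
    Merge: [48] + [3] -> [3, 48]
  Merge: [10, 22] + [3, 48] -> [3, 10, 22, 48]
Merge: [8, 33, 37, 38] + [3, 10, 22, 48] -> [3, 8, 10, 22, 33, 37, 38, 48]

Final sorted array: [3, 8, 10, 22, 33, 37, 38, 48]

The merge sort proceeds by recursively splitting the array and merging sorted halves.
After all merges, the sorted array is [3, 8, 10, 22, 33, 37, 38, 48].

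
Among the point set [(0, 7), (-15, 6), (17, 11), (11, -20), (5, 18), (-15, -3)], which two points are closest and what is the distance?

Computing all pairwise distances among 6 points:

d((0, 7), (-15, 6)) = 15.0333
d((0, 7), (17, 11)) = 17.4642
d((0, 7), (11, -20)) = 29.1548
d((0, 7), (5, 18)) = 12.083
d((0, 7), (-15, -3)) = 18.0278
d((-15, 6), (17, 11)) = 32.3883
d((-15, 6), (11, -20)) = 36.7696
d((-15, 6), (5, 18)) = 23.3238
d((-15, 6), (-15, -3)) = 9.0 <-- minimum
d((17, 11), (11, -20)) = 31.5753
d((17, 11), (5, 18)) = 13.8924
d((17, 11), (-15, -3)) = 34.9285
d((11, -20), (5, 18)) = 38.4708
d((11, -20), (-15, -3)) = 31.0644
d((5, 18), (-15, -3)) = 29.0

Closest pair: (-15, 6) and (-15, -3) with distance 9.0

The closest pair is (-15, 6) and (-15, -3) with Euclidean distance 9.0. For 6 points, brute-force pairwise comparison is shown above. For large n, the divide-and-conquer algorithm (sort by x, recurse on halves, check the dividing strip) achieves O(n log n).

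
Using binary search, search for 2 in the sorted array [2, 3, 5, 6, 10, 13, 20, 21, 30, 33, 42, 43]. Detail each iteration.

Binary search for 2 in [2, 3, 5, 6, 10, 13, 20, 21, 30, 33, 42, 43]:

lo=0, hi=11, mid=5, arr[mid]=13 -> 13 > 2, search left half
lo=0, hi=4, mid=2, arr[mid]=5 -> 5 > 2, search left half
lo=0, hi=1, mid=0, arr[mid]=2 -> Found target at index 0!

Binary search finds 2 at index 0 after 3 comparisons. The search repeatedly halves the search space by comparing with the middle element.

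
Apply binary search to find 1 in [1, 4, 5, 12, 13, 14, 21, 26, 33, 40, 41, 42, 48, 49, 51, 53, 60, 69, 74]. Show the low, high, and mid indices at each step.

Binary search for 1 in [1, 4, 5, 12, 13, 14, 21, 26, 33, 40, 41, 42, 48, 49, 51, 53, 60, 69, 74]:

lo=0, hi=18, mid=9, arr[mid]=40 -> 40 > 1, search left half
lo=0, hi=8, mid=4, arr[mid]=13 -> 13 > 1, search left half
lo=0, hi=3, mid=1, arr[mid]=4 -> 4 > 1, search left half
lo=0, hi=0, mid=0, arr[mid]=1 -> Found target at index 0!

Binary search finds 1 at index 0 after 4 comparisons. The search repeatedly halves the search space by comparing with the middle element.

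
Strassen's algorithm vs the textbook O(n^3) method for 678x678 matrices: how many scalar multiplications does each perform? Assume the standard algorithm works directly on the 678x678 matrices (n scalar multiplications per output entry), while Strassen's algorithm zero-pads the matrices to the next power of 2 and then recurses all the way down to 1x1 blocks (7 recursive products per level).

Matrix multiplication for 678x678 matrices:

Strassen's algorithm requires power-of-2 dimensions. Pad 678x678 to 1024x1024 (next power of 2).

Standard algorithm: 678^3 = 311665752 multiplications
Strassen's algorithm: 7^(log2(1024)) = 7^10 = 282475249 multiplications
Savings: 311665752 - 282475249 = 29190503 multiplications

Standard: 311665752 multiplications (678^3). Strassen: 282475249 multiplications (7^10, after padding to 1024x1024). Strassen reduces 8 recursive multiplications to 7 at each level.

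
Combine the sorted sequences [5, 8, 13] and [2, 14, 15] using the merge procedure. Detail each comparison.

Merging process:

Compare 5 vs 2: take 2 from right. Merged: [2]
Compare 5 vs 14: take 5 from left. Merged: [2, 5]
Compare 8 vs 14: take 8 from left. Merged: [2, 5, 8]
Compare 13 vs 14: take 13 from left. Merged: [2, 5, 8, 13]
Append remaining from right: [14, 15]. Merged: [2, 5, 8, 13, 14, 15]

Final merged array: [2, 5, 8, 13, 14, 15]
Total comparisons: 4

The merged array is [2, 5, 8, 13, 14, 15], requiring 4 comparisons. The merge step runs in O(n) time where n is the total number of elements.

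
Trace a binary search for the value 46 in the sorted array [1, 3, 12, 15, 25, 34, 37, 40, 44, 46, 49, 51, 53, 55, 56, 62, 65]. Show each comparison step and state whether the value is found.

Binary search for 46 in [1, 3, 12, 15, 25, 34, 37, 40, 44, 46, 49, 51, 53, 55, 56, 62, 65]:

lo=0, hi=16, mid=8, arr[mid]=44 -> 44 < 46, search right half
lo=9, hi=16, mid=12, arr[mid]=53 -> 53 > 46, search left half
lo=9, hi=11, mid=10, arr[mid]=49 -> 49 > 46, search left half
lo=9, hi=9, mid=9, arr[mid]=46 -> Found target at index 9!

Binary search finds 46 at index 9 after 4 comparisons. The search repeatedly halves the search space by comparing with the middle element.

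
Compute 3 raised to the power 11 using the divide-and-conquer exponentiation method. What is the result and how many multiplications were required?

Computing 3^11 by squaring (build up from 3^1; each line after the first costs one multiplication):

3^1 = 3
3^2 = (3^1)^2 = 3^2 = 9
3^4 = (3^2)^2 = 9^2 = 81
3^5 = 3 * 3^4 = 3 * 81 = 243
3^10 = (3^5)^2 = 243^2 = 59049
3^11 = 3 * 3^10 = 3 * 59049 = 177147

Result: 177147
Multiplications needed: 5 (5 lines after 3^1)

3^11 = 177147. Using exponentiation by squaring, this requires 5 multiplications. The key idea: if the exponent is even, square the half-power; if odd, multiply by the base once.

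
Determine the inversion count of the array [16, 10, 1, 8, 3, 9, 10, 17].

Finding inversions in [16, 10, 1, 8, 3, 9, 10, 17]:

(0, 1): arr[0]=16 > arr[1]=10
(0, 2): arr[0]=16 > arr[2]=1
(0, 3): arr[0]=16 > arr[3]=8
(0, 4): arr[0]=16 > arr[4]=3
(0, 5): arr[0]=16 > arr[5]=9
(0, 6): arr[0]=16 > arr[6]=10
(1, 2): arr[1]=10 > arr[2]=1
(1, 3): arr[1]=10 > arr[3]=8
(1, 4): arr[1]=10 > arr[4]=3
(1, 5): arr[1]=10 > arr[5]=9
(3, 4): arr[3]=8 > arr[4]=3

Total inversions: 11

The array has 11 inversion(s): (0,1), (0,2), (0,3), (0,4), (0,5), (0,6), (1,2), (1,3), (1,4), (1,5), (3,4). Each pair (i,j) satisfies i < j and arr[i] > arr[j].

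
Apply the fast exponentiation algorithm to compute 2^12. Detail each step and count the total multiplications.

Computing 2^12 by squaring (build up from 2^1; each line after the first costs one multiplication):

2^1 = 2
2^2 = (2^1)^2 = 2^2 = 4
2^3 = 2 * 2^2 = 2 * 4 = 8
2^6 = (2^3)^2 = 8^2 = 64
2^12 = (2^6)^2 = 64^2 = 4096

Result: 4096
Multiplications needed: 4 (4 lines after 2^1)

2^12 = 4096. Using exponentiation by squaring, this requires 4 multiplications. The key idea: if the exponent is even, square the half-power; if odd, multiply by the base once.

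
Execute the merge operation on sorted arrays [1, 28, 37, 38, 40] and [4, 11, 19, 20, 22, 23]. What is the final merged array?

Merging process:

Compare 1 vs 4: take 1 from left. Merged: [1]
Compare 28 vs 4: take 4 from right. Merged: [1, 4]
Compare 28 vs 11: take 11 from right. Merged: [1, 4, 11]
Compare 28 vs 19: take 19 from right. Merged: [1, 4, 11, 19]
Compare 28 vs 20: take 20 from right. Merged: [1, 4, 11, 19, 20]
Compare 28 vs 22: take 22 from right. Merged: [1, 4, 11, 19, 20, 22]
Compare 28 vs 23: take 23 from right. Merged: [1, 4, 11, 19, 20, 22, 23]
Append remaining from left: [28, 37, 38, 40]. Merged: [1, 4, 11, 19, 20, 22, 23, 28, 37, 38, 40]

Final merged array: [1, 4, 11, 19, 20, 22, 23, 28, 37, 38, 40]
Total comparisons: 7

The merged array is [1, 4, 11, 19, 20, 22, 23, 28, 37, 38, 40], requiring 7 comparisons. The merge step runs in O(n) time where n is the total number of elements.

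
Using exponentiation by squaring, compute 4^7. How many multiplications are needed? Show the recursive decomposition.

Computing 4^7 by squaring (build up from 4^1; each line after the first costs one multiplication):

4^1 = 4
4^2 = (4^1)^2 = 4^2 = 16
4^3 = 4 * 4^2 = 4 * 16 = 64
4^6 = (4^3)^2 = 64^2 = 4096
4^7 = 4 * 4^6 = 4 * 4096 = 16384

Result: 16384
Multiplications needed: 4 (4 lines after 4^1)

4^7 = 16384. Using exponentiation by squaring, this requires 4 multiplications. The key idea: if the exponent is even, square the half-power; if odd, multiply by the base once.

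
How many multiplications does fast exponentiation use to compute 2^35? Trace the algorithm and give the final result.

Computing 2^35 by squaring (build up from 2^1; each line after the first costs one multiplication):

2^1 = 2
2^2 = (2^1)^2 = 2^2 = 4
2^4 = (2^2)^2 = 4^2 = 16
2^8 = (2^4)^2 = 16^2 = 256
2^16 = (2^8)^2 = 256^2 = 65536
2^17 = 2 * 2^16 = 2 * 65536 = 131072
2^34 = (2^17)^2 = 131072^2 = 17179869184
2^35 = 2 * 2^34 = 2 * 17179869184 = 34359738368

Result: 34359738368
Multiplications needed: 7 (7 lines after 2^1)

2^35 = 34359738368. Using exponentiation by squaring, this requires 7 multiplications. The key idea: if the exponent is even, square the half-power; if odd, multiply by the base once.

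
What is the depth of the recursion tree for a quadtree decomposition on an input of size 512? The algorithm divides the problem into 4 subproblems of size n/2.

For divide and conquer with division factor 2:

Problem sizes at each level:
Level 0: 512
Level 1: 256
Level 2: 128
Level 3: 64
Level 4: 32
Level 5: 16
Level 6: 8
Level 7: 4
Level 8: 2
Level 9: 1

The root is level 0 and the size-1 base case is level 9 (the tree spans levels 0 through 9, i.e. 10 levels counting the root), so the depth is the number of divisions: log_2(512) = 9

The recursion tree depth is log_2(512) = 9. At each level, the problem size is divided by 2, so it takes 9 divisions to reduce to a base case of size 1. The algorithm makes 4 recursive calls at each level.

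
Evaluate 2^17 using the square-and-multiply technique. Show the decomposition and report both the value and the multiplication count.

Computing 2^17 by squaring (build up from 2^1; each line after the first costs one multiplication):

2^1 = 2
2^2 = (2^1)^2 = 2^2 = 4
2^4 = (2^2)^2 = 4^2 = 16
2^8 = (2^4)^2 = 16^2 = 256
2^16 = (2^8)^2 = 256^2 = 65536
2^17 = 2 * 2^16 = 2 * 65536 = 131072

Result: 131072
Multiplications needed: 5 (5 lines after 2^1)

2^17 = 131072. Using exponentiation by squaring, this requires 5 multiplications. The key idea: if the exponent is even, square the half-power; if odd, multiply by the base once.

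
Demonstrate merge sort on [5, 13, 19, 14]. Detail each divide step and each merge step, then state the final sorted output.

Merge sort trace:

Split: [5, 13, 19, 14] -> [5, 13] and [19, 14]
  Split: [5, 13] -> [5] and [13]
  Merge: [5] + [13] -> [5, 13]
  Split: [19, 14] -> [19] and [14]
  Merge: [19] + [14] -> [14, 19]
Merge: [5, 13] + [14, 19] -> [5, 13, 14, 19]

Final sorted array: [5, 13, 14, 19]

The merge sort proceeds by recursively splitting the array and merging sorted halves.
After all merges, the sorted array is [5, 13, 14, 19].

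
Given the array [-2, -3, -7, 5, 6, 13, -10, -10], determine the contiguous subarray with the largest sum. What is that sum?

Using Kadane's algorithm on [-2, -3, -7, 5, 6, 13, -10, -10]:

Scanning through the array:
Position 1 (value -3): max_ending_here = -3, max_so_far = -2
Position 2 (value -7): max_ending_here = -7, max_so_far = -2
Position 3 (value 5): max_ending_here = 5, max_so_far = 5
Position 4 (value 6): max_ending_here = 11, max_so_far = 11
Position 5 (value 13): max_ending_here = 24, max_so_far = 24
Position 6 (value -10): max_ending_here = 14, max_so_far = 24
Position 7 (value -10): max_ending_here = 4, max_so_far = 24

Maximum subarray: [5, 6, 13]
Maximum sum: 24

The maximum subarray is [5, 6, 13] with sum 24. This subarray runs from index 3 to index 5.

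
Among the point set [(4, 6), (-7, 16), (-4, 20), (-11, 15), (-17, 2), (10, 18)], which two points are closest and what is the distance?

Computing all pairwise distances among 6 points:

d((4, 6), (-7, 16)) = 14.8661
d((4, 6), (-4, 20)) = 16.1245
d((4, 6), (-11, 15)) = 17.4929
d((4, 6), (-17, 2)) = 21.3776
d((4, 6), (10, 18)) = 13.4164
d((-7, 16), (-4, 20)) = 5.0
d((-7, 16), (-11, 15)) = 4.1231 <-- minimum
d((-7, 16), (-17, 2)) = 17.2047
d((-7, 16), (10, 18)) = 17.1172
d((-4, 20), (-11, 15)) = 8.6023
d((-4, 20), (-17, 2)) = 22.2036
d((-4, 20), (10, 18)) = 14.1421
d((-11, 15), (-17, 2)) = 14.3178
d((-11, 15), (10, 18)) = 21.2132
d((-17, 2), (10, 18)) = 31.3847

Closest pair: (-7, 16) and (-11, 15) with distance 4.1231

The closest pair is (-7, 16) and (-11, 15) with Euclidean distance 4.1231. For 6 points, brute-force pairwise comparison is shown above. For large n, the divide-and-conquer algorithm (sort by x, recurse on halves, check the dividing strip) achieves O(n log n).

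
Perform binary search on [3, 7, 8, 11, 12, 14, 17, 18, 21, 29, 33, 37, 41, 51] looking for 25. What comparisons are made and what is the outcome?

Binary search for 25 in [3, 7, 8, 11, 12, 14, 17, 18, 21, 29, 33, 37, 41, 51]:

lo=0, hi=13, mid=6, arr[mid]=17 -> 17 < 25, search right half
lo=7, hi=13, mid=10, arr[mid]=33 -> 33 > 25, search left half
lo=7, hi=9, mid=8, arr[mid]=21 -> 21 < 25, search right half
lo=9, hi=9, mid=9, arr[mid]=29 -> 29 > 25, search left half
lo=9 > hi=8, target 25 not found

Binary search determines that 25 is not in the array after 4 comparisons. The search space was exhausted without finding the target.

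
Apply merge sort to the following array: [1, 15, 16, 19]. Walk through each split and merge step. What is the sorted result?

Merge sort trace:

Split: [1, 15, 16, 19] -> [1, 15] and [16, 19]
  Split: [1, 15] -> [1] and [15]
  Merge: [1] + [15] -> [1, 15]
  Split: [16, 19] -> [16] and [19]
  Merge: [16] + [19] -> [16, 19]
Merge: [1, 15] + [16, 19] -> [1, 15, 16, 19]

Final sorted array: [1, 15, 16, 19]

The merge sort proceeds by recursively splitting the array and merging sorted halves.
After all merges, the sorted array is [1, 15, 16, 19].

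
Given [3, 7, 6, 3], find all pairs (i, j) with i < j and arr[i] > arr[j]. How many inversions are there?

Finding inversions in [3, 7, 6, 3]:

(1, 2): arr[1]=7 > arr[2]=6
(1, 3): arr[1]=7 > arr[3]=3
(2, 3): arr[2]=6 > arr[3]=3

Total inversions: 3

The array has 3 inversion(s): (1,2), (1,3), (2,3). Each pair (i,j) satisfies i < j and arr[i] > arr[j].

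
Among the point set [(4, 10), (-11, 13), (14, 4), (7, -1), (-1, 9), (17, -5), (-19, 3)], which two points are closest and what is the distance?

Computing all pairwise distances among 7 points:

d((4, 10), (-11, 13)) = 15.2971
d((4, 10), (14, 4)) = 11.6619
d((4, 10), (7, -1)) = 11.4018
d((4, 10), (-1, 9)) = 5.099 <-- minimum
d((4, 10), (17, -5)) = 19.8494
d((4, 10), (-19, 3)) = 24.0416
d((-11, 13), (14, 4)) = 26.5707
d((-11, 13), (7, -1)) = 22.8035
d((-11, 13), (-1, 9)) = 10.7703
d((-11, 13), (17, -5)) = 33.2866
d((-11, 13), (-19, 3)) = 12.8062
d((14, 4), (7, -1)) = 8.6023
d((14, 4), (-1, 9)) = 15.8114
d((14, 4), (17, -5)) = 9.4868
d((14, 4), (-19, 3)) = 33.0151
d((7, -1), (-1, 9)) = 12.8062
d((7, -1), (17, -5)) = 10.7703
d((7, -1), (-19, 3)) = 26.3059
d((-1, 9), (17, -5)) = 22.8035
d((-1, 9), (-19, 3)) = 18.9737
d((17, -5), (-19, 3)) = 36.8782

Closest pair: (4, 10) and (-1, 9) with distance 5.099

The closest pair is (4, 10) and (-1, 9) with Euclidean distance 5.099. For 7 points, brute-force pairwise comparison is shown above. For large n, the divide-and-conquer algorithm (sort by x, recurse on halves, check the dividing strip) achieves O(n log n).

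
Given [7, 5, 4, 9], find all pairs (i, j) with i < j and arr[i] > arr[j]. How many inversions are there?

Finding inversions in [7, 5, 4, 9]:

(0, 1): arr[0]=7 > arr[1]=5
(0, 2): arr[0]=7 > arr[2]=4
(1, 2): arr[1]=5 > arr[2]=4

Total inversions: 3

The array has 3 inversion(s): (0,1), (0,2), (1,2). Each pair (i,j) satisfies i < j and arr[i] > arr[j].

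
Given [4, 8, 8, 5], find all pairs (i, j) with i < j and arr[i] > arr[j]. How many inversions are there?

Finding inversions in [4, 8, 8, 5]:

(1, 3): arr[1]=8 > arr[3]=5
(2, 3): arr[2]=8 > arr[3]=5

Total inversions: 2

The array has 2 inversion(s): (1,3), (2,3). Each pair (i,j) satisfies i < j and arr[i] > arr[j].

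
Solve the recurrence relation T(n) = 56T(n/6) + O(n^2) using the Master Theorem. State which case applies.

Master Theorem for T(n) = 56T(n/6) + O(n^2):

a = 56, b = 6, c = 2
log_b(a) = log_6(56) = 2.2466

Case 1: c = 2 < log_6(56) = 2.2466
T(n) = O(n^(log_6 56))

For T(n) = 56T(n/6) + O(n^2): log_6(56) = 2.2466. This is Case 1 of the Master Theorem (c < log_b(a), work dominated by leaves), giving O(n^(log_6 56)).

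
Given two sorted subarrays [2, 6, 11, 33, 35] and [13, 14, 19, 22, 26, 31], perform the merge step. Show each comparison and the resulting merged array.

Merging process:

Compare 2 vs 13: take 2 from left. Merged: [2]
Compare 6 vs 13: take 6 from left. Merged: [2, 6]
Compare 11 vs 13: take 11 from left. Merged: [2, 6, 11]
Compare 33 vs 13: take 13 from right. Merged: [2, 6, 11, 13]
Compare 33 vs 14: take 14 from right. Merged: [2, 6, 11, 13, 14]
Compare 33 vs 19: take 19 from right. Merged: [2, 6, 11, 13, 14, 19]
Compare 33 vs 22: take 22 from right. Merged: [2, 6, 11, 13, 14, 19, 22]
Compare 33 vs 26: take 26 from right. Merged: [2, 6, 11, 13, 14, 19, 22, 26]
Compare 33 vs 31: take 31 from right. Merged: [2, 6, 11, 13, 14, 19, 22, 26, 31]
Append remaining from left: [33, 35]. Merged: [2, 6, 11, 13, 14, 19, 22, 26, 31, 33, 35]

Final merged array: [2, 6, 11, 13, 14, 19, 22, 26, 31, 33, 35]
Total comparisons: 9

The merged array is [2, 6, 11, 13, 14, 19, 22, 26, 31, 33, 35], requiring 9 comparisons. The merge step runs in O(n) time where n is the total number of elements.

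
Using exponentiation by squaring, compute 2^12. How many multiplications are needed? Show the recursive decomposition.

Computing 2^12 by squaring (build up from 2^1; each line after the first costs one multiplication):

2^1 = 2
2^2 = (2^1)^2 = 2^2 = 4
2^3 = 2 * 2^2 = 2 * 4 = 8
2^6 = (2^3)^2 = 8^2 = 64
2^12 = (2^6)^2 = 64^2 = 4096

Result: 4096
Multiplications needed: 4 (4 lines after 2^1)

2^12 = 4096. Using exponentiation by squaring, this requires 4 multiplications. The key idea: if the exponent is even, square the half-power; if odd, multiply by the base once.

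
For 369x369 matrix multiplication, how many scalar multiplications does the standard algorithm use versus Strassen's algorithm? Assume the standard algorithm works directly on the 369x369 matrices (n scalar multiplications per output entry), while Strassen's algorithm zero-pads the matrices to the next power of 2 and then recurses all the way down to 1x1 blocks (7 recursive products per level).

Matrix multiplication for 369x369 matrices:

Strassen's algorithm requires power-of-2 dimensions. Pad 369x369 to 512x512 (next power of 2).

Standard algorithm: 369^3 = 50243409 multiplications
Strassen's algorithm: 7^(log2(512)) = 7^9 = 40353607 multiplications
Savings: 50243409 - 40353607 = 9889802 multiplications

Standard: 50243409 multiplications (369^3). Strassen: 40353607 multiplications (7^9, after padding to 512x512). Strassen reduces 8 recursive multiplications to 7 at each level.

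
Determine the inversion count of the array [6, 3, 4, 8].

Finding inversions in [6, 3, 4, 8]:

(0, 1): arr[0]=6 > arr[1]=3
(0, 2): arr[0]=6 > arr[2]=4

Total inversions: 2

The array has 2 inversion(s): (0,1), (0,2). Each pair (i,j) satisfies i < j and arr[i] > arr[j].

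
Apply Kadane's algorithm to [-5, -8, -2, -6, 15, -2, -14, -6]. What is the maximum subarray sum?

Using Kadane's algorithm on [-5, -8, -2, -6, 15, -2, -14, -6]:

Scanning through the array:
Position 1 (value -8): max_ending_here = -8, max_so_far = -5
Position 2 (value -2): max_ending_here = -2, max_so_far = -2
Position 3 (value -6): max_ending_here = -6, max_so_far = -2
Position 4 (value 15): max_ending_here = 15, max_so_far = 15
Position 5 (value -2): max_ending_here = 13, max_so_far = 15
Position 6 (value -14): max_ending_here = -1, max_so_far = 15
Position 7 (value -6): max_ending_here = -6, max_so_far = 15

Maximum subarray: [15]
Maximum sum: 15

The maximum subarray is [15] with sum 15. This subarray runs from index 4 to index 4.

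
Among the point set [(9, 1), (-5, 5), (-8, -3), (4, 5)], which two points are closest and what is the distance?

Computing all pairwise distances among 4 points:

d((9, 1), (-5, 5)) = 14.5602
d((9, 1), (-8, -3)) = 17.4642
d((9, 1), (4, 5)) = 6.4031 <-- minimum
d((-5, 5), (-8, -3)) = 8.544
d((-5, 5), (4, 5)) = 9.0
d((-8, -3), (4, 5)) = 14.4222

Closest pair: (9, 1) and (4, 5) with distance 6.4031

The closest pair is (9, 1) and (4, 5) with Euclidean distance 6.4031. For 4 points, brute-force pairwise comparison is shown above. For large n, the divide-and-conquer algorithm (sort by x, recurse on halves, check the dividing strip) achieves O(n log n).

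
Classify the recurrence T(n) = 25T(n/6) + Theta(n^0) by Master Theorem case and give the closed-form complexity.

Master Theorem for T(n) = 25T(n/6) + O(n^0):

a = 25, b = 6, c = 0
log_b(a) = log_6(25) = 1.7965

Case 1: c = 0 < log_6(25) = 1.7965
T(n) = O(n^(log_6 25))

For T(n) = 25T(n/6) + O(n^0): log_6(25) = 1.7965. This is Case 1 of the Master Theorem (c < log_b(a), work dominated by leaves), giving O(n^(log_6 25)).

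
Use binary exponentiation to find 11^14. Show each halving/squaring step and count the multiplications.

Computing 11^14 by squaring (build up from 11^1; each line after the first costs one multiplication):

11^1 = 11
11^2 = (11^1)^2 = 11^2 = 121
11^3 = 11 * 11^2 = 11 * 121 = 1331
11^6 = (11^3)^2 = 1331^2 = 1771561
11^7 = 11 * 11^6 = 11 * 1771561 = 19487171
11^14 = (11^7)^2 = 19487171^2 = 379749833583241

Result: 379749833583241
Multiplications needed: 5 (5 lines after 11^1)

11^14 = 379749833583241. Using exponentiation by squaring, this requires 5 multiplications. The key idea: if the exponent is even, square the half-power; if odd, multiply by the base once.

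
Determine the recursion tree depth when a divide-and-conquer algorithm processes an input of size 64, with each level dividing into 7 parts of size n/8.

For divide and conquer with division factor 8:

Problem sizes at each level:
Level 0: 64
Level 1: 8
Level 2: 1

The root is level 0 and the size-1 base case is level 2 (the tree spans levels 0 through 2, i.e. 3 levels counting the root), so the depth is the number of divisions: log_8(64) = 2

The recursion tree depth is log_8(64) = 2. At each level, the problem size is divided by 8, so it takes 2 divisions to reduce to a base case of size 1. The algorithm makes 7 recursive calls at each level.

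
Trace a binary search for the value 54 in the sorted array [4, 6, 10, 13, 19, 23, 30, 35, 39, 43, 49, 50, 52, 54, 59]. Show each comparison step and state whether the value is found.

Binary search for 54 in [4, 6, 10, 13, 19, 23, 30, 35, 39, 43, 49, 50, 52, 54, 59]:

lo=0, hi=14, mid=7, arr[mid]=35 -> 35 < 54, search right half
lo=8, hi=14, mid=11, arr[mid]=50 -> 50 < 54, search right half
lo=12, hi=14, mid=13, arr[mid]=54 -> Found target at index 13!

Binary search finds 54 at index 13 after 3 comparisons. The search repeatedly halves the search space by comparing with the middle element.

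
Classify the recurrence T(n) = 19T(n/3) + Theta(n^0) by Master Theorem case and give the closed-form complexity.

Master Theorem for T(n) = 19T(n/3) + O(n^0):

a = 19, b = 3, c = 0
log_b(a) = log_3(19) = 2.6801

Case 1: c = 0 < log_3(19) = 2.6801
T(n) = O(n^(log_3 19))

For T(n) = 19T(n/3) + O(n^0): log_3(19) = 2.6801. This is Case 1 of the Master Theorem (c < log_b(a), work dominated by leaves), giving O(n^(log_3 19)).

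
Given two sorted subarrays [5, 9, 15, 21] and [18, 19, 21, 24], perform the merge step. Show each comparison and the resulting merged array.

Merging process:

Compare 5 vs 18: take 5 from left. Merged: [5]
Compare 9 vs 18: take 9 from left. Merged: [5, 9]
Compare 15 vs 18: take 15 from left. Merged: [5, 9, 15]
Compare 21 vs 18: take 18 from right. Merged: [5, 9, 15, 18]
Compare 21 vs 19: take 19 from right. Merged: [5, 9, 15, 18, 19]
Compare 21 vs 21: take 21 from left. Merged: [5, 9, 15, 18, 19, 21]
Append remaining from right: [21, 24]. Merged: [5, 9, 15, 18, 19, 21, 21, 24]

Final merged array: [5, 9, 15, 18, 19, 21, 21, 24]
Total comparisons: 6

The merged array is [5, 9, 15, 18, 19, 21, 21, 24], requiring 6 comparisons. The merge step runs in O(n) time where n is the total number of elements.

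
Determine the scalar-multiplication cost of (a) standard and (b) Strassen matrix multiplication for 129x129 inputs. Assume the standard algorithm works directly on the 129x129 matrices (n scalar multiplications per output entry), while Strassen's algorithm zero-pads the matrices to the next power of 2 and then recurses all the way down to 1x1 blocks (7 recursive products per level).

Matrix multiplication for 129x129 matrices:

Strassen's algorithm requires power-of-2 dimensions. Pad 129x129 to 256x256 (next power of 2).

Standard algorithm: 129^3 = 2146689 multiplications
Strassen's algorithm: 7^(log2(256)) = 7^8 = 5764801 multiplications
Difference: 2146689 - 5764801 = -3618112 (Strassen uses MORE here due to padding overhead — for small or just-over-power-of-2 n, padding can outweigh the per-level savings)

Standard: 2146689 multiplications (129^3). Strassen: 5764801 multiplications (7^8, after padding to 256x256). Strassen reduces 8 recursive multiplications to 7 at each level.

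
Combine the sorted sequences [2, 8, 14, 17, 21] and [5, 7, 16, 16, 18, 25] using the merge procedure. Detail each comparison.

Merging process:

Compare 2 vs 5: take 2 from left. Merged: [2]
Compare 8 vs 5: take 5 from right. Merged: [2, 5]
Compare 8 vs 7: take 7 from right. Merged: [2, 5, 7]
Compare 8 vs 16: take 8 from left. Merged: [2, 5, 7, 8]
Compare 14 vs 16: take 14 from left. Merged: [2, 5, 7, 8, 14]
Compare 17 vs 16: take 16 from right. Merged: [2, 5, 7, 8, 14, 16]
Compare 17 vs 16: take 16 from right. Merged: [2, 5, 7, 8, 14, 16, 16]
Compare 17 vs 18: take 17 from left. Merged: [2, 5, 7, 8, 14, 16, 16, 17]
Compare 21 vs 18: take 18 from right. Merged: [2, 5, 7, 8, 14, 16, 16, 17, 18]
Compare 21 vs 25: take 21 from left. Merged: [2, 5, 7, 8, 14, 16, 16, 17, 18, 21]
Append remaining from right: [25]. Merged: [2, 5, 7, 8, 14, 16, 16, 17, 18, 21, 25]

Final merged array: [2, 5, 7, 8, 14, 16, 16, 17, 18, 21, 25]
Total comparisons: 10

The merged array is [2, 5, 7, 8, 14, 16, 16, 17, 18, 21, 25], requiring 10 comparisons. The merge step runs in O(n) time where n is the total number of elements.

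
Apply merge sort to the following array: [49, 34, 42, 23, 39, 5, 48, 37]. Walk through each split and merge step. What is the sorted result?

Merge sort trace:

Split: [49, 34, 42, 23, 39, 5, 48, 37] -> [49, 34, 42, 23] and [39, 5, 48, 37]
  Split: [49, 34, 42, 23] -> [49, 34] and [42, 23]
    Split: [49, 34] -> [49] and [34]
    Merge: [49] + [34] -> [34, 49]
    Split: [42, 23] -> [42] and [23]
    Merge: [42] + [23] -> [23, 42]
  Merge: [34, 49] + [23, 42] -> [23, 34, 42, 49]
  Split: [39, 5, 48, 37] -> [39, 5] and [48, 37]
    Split: [39, 5] -> [39] and [5]
    Merge: [39] + [5] -> [5, 39]
    Split: [48, 37] -> [48] and [37]
    Merge: [48] + [37] -> [37, 48]
  Merge: [5, 39] + [37, 48] -> [5, 37, 39, 48]
Merge: [23, 34, 42, 49] + [5, 37, 39, 48] -> [5, 23, 34, 37, 39, 42, 48, 49]

Final sorted array: [5, 23, 34, 37, 39, 42, 48, 49]

The merge sort proceeds by recursively splitting the array and merging sorted halves.
After all merges, the sorted array is [5, 23, 34, 37, 39, 42, 48, 49].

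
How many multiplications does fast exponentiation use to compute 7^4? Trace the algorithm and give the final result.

Computing 7^4 by squaring (build up from 7^1; each line after the first costs one multiplication):

7^1 = 7
7^2 = (7^1)^2 = 7^2 = 49
7^4 = (7^2)^2 = 49^2 = 2401

Result: 2401
Multiplications needed: 2 (2 lines after 7^1)

7^4 = 2401. Using exponentiation by squaring, this requires 2 multiplications. The key idea: if the exponent is even, square the half-power; if odd, multiply by the base once.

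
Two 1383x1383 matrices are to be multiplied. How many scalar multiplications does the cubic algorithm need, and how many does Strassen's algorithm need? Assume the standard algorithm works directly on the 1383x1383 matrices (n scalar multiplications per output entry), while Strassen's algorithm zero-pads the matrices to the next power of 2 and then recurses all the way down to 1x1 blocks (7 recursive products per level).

Matrix multiplication for 1383x1383 matrices:

Strassen's algorithm requires power-of-2 dimensions. Pad 1383x1383 to 2048x2048 (next power of 2).

Standard algorithm: 1383^3 = 2645248887 multiplications
Strassen's algorithm: 7^(log2(2048)) = 7^11 = 1977326743 multiplications
Savings: 2645248887 - 1977326743 = 667922144 multiplications

Standard: 2645248887 multiplications (1383^3). Strassen: 1977326743 multiplications (7^11, after padding to 2048x2048). Strassen reduces 8 recursive multiplications to 7 at each level.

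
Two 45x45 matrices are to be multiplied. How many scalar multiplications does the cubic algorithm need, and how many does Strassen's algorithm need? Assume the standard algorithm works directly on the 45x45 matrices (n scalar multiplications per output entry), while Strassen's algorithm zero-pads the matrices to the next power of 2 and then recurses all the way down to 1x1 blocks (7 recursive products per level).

Matrix multiplication for 45x45 matrices:

Strassen's algorithm requires power-of-2 dimensions. Pad 45x45 to 64x64 (next power of 2).

Standard algorithm: 45^3 = 91125 multiplications
Strassen's algorithm: 7^(log2(64)) = 7^6 = 117649 multiplications
Difference: 91125 - 117649 = -26524 (Strassen uses MORE here due to padding overhead — for small or just-over-power-of-2 n, padding can outweigh the per-level savings)

Standard: 91125 multiplications (45^3). Strassen: 117649 multiplications (7^6, after padding to 64x64). Strassen reduces 8 recursive multiplications to 7 at each level.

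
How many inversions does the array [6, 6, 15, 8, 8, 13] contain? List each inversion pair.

Finding inversions in [6, 6, 15, 8, 8, 13]:

(2, 3): arr[2]=15 > arr[3]=8
(2, 4): arr[2]=15 > arr[4]=8
(2, 5): arr[2]=15 > arr[5]=13

Total inversions: 3

The array has 3 inversion(s): (2,3), (2,4), (2,5). Each pair (i,j) satisfies i < j and arr[i] > arr[j].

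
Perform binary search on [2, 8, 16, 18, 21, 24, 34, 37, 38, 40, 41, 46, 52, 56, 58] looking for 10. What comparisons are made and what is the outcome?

Binary search for 10 in [2, 8, 16, 18, 21, 24, 34, 37, 38, 40, 41, 46, 52, 56, 58]:

lo=0, hi=14, mid=7, arr[mid]=37 -> 37 > 10, search left half
lo=0, hi=6, mid=3, arr[mid]=18 -> 18 > 10, search left half
lo=0, hi=2, mid=1, arr[mid]=8 -> 8 < 10, search right half
lo=2, hi=2, mid=2, arr[mid]=16 -> 16 > 10, search left half
lo=2 > hi=1, target 10 not found

Binary search determines that 10 is not in the array after 4 comparisons. The search space was exhausted without finding the target.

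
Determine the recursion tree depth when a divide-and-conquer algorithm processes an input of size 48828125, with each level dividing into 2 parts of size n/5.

For divide and conquer with division factor 5:

Problem sizes at each level:
Level 0: 48828125
Level 1: 9765625
Level 2: 1953125
Level 3: 390625
Level 4: 78125
Level 5: 15625
Level 6: 3125
Level 7: 625
Level 8: 125
Level 9: 25
Level 10: 5
Level 11: 1

The root is level 0 and the size-1 base case is level 11 (the tree spans levels 0 through 11, i.e. 12 levels counting the root), so the depth is the number of divisions: log_5(48828125) = 11

The recursion tree depth is log_5(48828125) = 11. At each level, the problem size is divided by 5, so it takes 11 divisions to reduce to a base case of size 1. The algorithm makes 2 recursive calls at each level.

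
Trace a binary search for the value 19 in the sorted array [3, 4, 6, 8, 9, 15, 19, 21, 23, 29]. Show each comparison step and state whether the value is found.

Binary search for 19 in [3, 4, 6, 8, 9, 15, 19, 21, 23, 29]:

lo=0, hi=9, mid=4, arr[mid]=9 -> 9 < 19, search right half
lo=5, hi=9, mid=7, arr[mid]=21 -> 21 > 19, search left half
lo=5, hi=6, mid=5, arr[mid]=15 -> 15 < 19, search right half
lo=6, hi=6, mid=6, arr[mid]=19 -> Found target at index 6!

Binary search finds 19 at index 6 after 4 comparisons. The search repeatedly halves the search space by comparing with the middle element.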